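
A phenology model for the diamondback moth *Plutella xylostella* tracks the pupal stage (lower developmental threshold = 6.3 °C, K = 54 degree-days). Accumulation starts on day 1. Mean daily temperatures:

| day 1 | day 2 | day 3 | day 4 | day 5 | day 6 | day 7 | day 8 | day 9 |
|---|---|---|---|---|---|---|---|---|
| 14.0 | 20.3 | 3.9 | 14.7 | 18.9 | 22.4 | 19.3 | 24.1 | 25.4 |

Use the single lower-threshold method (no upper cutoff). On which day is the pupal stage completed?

day 6

Daily DD above 6.3 °C: 7.7, 14.0, 0.0, 8.4, 12.6, 16.1, 13.0, 17.8, 19.1.
Cumulative: 7.7, 21.7, 21.7, 30.1, 42.7, 58.8, 71.8, 89.6, 108.7.
The total first reaches 54 DD on day 6.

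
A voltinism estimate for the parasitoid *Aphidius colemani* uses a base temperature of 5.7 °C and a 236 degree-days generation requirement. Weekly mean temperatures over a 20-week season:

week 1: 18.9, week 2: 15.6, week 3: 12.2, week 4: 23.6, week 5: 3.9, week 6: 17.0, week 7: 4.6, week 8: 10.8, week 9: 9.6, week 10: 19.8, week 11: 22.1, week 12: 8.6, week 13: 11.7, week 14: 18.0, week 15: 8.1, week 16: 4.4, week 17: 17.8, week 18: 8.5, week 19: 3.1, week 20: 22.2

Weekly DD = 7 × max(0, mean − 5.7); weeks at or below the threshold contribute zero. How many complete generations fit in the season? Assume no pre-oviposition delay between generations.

Weekly DD (7 × max(0, T̄ − 5.7)): 92.4, 69.3, 45.5, 125.3, 0.0, 79.1, 0.0, 35.7, 27.3, 98.7, 114.8, 20.3, 42.0, 86.1, 16.8, 0.0, 84.7, 19.6, 0.0, 115.5.
Season total = 1073.1 DD.
Complete generations = ⌊1073.1 / 236⌋ = 4.

4 generations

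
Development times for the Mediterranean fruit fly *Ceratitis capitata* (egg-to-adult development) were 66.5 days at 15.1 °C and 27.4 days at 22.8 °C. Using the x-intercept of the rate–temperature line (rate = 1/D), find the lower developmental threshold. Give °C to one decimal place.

Linear rate model ⇒ the product D·(T − T_b) is constant across temperatures.
66.5·(15.1 − T_b) = 27.4·(22.8 − T_b)
T_b = (66.5·15.1 − 27.4·22.8) / (66.5 − 27.4) = 379.43 / 39.1 = 9.704 °C ≈ 9.7 °C.

9.7 °C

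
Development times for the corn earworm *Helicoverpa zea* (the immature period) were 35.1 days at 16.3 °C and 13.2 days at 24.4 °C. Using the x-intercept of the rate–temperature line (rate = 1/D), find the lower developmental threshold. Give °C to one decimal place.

Under the model K = D·(T − T_b), so D₁·(T₁ − T_b) = D₂·(T₂ − T_b).
35.1·(16.3 − T_b) = 13.2·(24.4 − T_b)
T_b = (35.1·16.3 − 13.2·24.4) / (35.1 − 13.2) = 250.05 / 21.9 = 11.418 °C ≈ 11.4 °C.

11.4 °C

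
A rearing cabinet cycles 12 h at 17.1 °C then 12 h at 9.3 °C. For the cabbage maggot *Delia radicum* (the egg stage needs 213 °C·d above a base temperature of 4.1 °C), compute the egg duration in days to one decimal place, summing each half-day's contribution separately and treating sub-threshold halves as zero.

23.4 days

Day half: max(0, 17.1 − 4.1) × 0.5 = 13.0 × 0.5 = 6.50 DD.
Night half: max(0, 9.3 − 4.1) × 0.5 = 5.2 × 0.5 = 2.60 DD.
Per 24 h: 9.10 DD/day.
Duration = 213 / 9.10 = 23.407 ≈ 23.4 days.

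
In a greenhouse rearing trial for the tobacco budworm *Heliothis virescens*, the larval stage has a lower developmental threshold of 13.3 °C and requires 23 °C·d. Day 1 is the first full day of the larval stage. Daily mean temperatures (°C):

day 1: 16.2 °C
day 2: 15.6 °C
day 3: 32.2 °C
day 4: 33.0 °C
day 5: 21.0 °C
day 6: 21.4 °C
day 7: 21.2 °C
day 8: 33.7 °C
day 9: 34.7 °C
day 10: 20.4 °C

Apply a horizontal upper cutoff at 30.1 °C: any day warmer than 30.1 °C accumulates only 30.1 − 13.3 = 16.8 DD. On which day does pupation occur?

day 4

Daily DD above 13.3 °C (capped at 16.8): 2.9, 2.3, 16.8, 16.8, 7.7, 8.1, 7.9, 16.8, 16.8, 7.1.
Cumulative: 2.9, 5.2, 22.0, 38.8, 46.5, 54.6, 62.5, 79.3, 96.1, 103.2.
The total first reaches 23 DD on day 4.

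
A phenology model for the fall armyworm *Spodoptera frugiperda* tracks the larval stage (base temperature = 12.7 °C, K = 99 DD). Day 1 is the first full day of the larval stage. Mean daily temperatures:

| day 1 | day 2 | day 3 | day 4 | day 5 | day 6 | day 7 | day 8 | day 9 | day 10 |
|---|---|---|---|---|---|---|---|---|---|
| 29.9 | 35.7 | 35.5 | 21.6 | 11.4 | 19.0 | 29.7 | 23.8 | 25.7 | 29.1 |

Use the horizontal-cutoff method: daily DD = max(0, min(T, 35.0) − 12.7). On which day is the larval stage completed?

Daily DD above 12.7 °C (capped at 22.3): 17.2, 22.3, 22.3, 8.9, 0.0, 6.3, 17.0, 11.1, 13.0, 16.4.
Cumulative: 17.2, 39.5, 61.8, 70.7, 70.7, 77.0, 94.0, 105.1, 118.1, 134.5.
The total first reaches 99 DD on day 8.

day 8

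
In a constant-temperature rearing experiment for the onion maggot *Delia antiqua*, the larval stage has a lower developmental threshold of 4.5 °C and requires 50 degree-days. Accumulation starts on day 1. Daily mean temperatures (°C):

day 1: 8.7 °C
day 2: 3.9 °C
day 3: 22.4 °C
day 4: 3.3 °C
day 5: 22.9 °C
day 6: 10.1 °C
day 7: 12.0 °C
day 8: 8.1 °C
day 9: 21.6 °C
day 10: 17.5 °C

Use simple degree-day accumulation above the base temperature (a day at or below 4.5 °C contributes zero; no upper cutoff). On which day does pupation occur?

Daily DD above 4.5 °C: 4.2, 0.0, 17.9, 0.0, 18.4, 5.6, 7.5, 3.6, 17.1, 13.0.
Cumulative: 4.2, 4.2, 22.1, 22.1, 40.5, 46.1, 53.6, 57.2, 74.3, 87.3.
The total first reaches 50 DD on day 7.

day 7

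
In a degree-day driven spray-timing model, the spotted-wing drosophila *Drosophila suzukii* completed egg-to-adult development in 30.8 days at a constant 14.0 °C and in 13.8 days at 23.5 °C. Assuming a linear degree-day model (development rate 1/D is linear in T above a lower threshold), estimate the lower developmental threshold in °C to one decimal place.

Linear rate model ⇒ the product D·(T − T_b) is constant across temperatures.
30.8·(14.0 − T_b) = 13.8·(23.5 − T_b)
T_b = (30.8·14.0 − 13.8·23.5) / (30.8 − 13.8) = 106.90 / 17.0 = 6.288 °C ≈ 6.3 °C.

6.3 °C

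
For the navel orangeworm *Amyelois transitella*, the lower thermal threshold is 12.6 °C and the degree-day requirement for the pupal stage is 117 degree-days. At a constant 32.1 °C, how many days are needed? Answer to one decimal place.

6.0 days

Daily accumulation = 32.1 − 12.6 = 19.5 DD/day.
Duration = 117 / 19.5 = 6.000 ≈ 6.0 days.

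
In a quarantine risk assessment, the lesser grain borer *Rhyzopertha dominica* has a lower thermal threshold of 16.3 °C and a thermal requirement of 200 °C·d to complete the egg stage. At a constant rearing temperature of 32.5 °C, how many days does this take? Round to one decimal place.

12.3 days

Daily accumulation = 32.5 − 16.3 = 16.2 DD/day.
Duration = 200 / 16.2 = 12.346 ≈ 12.3 days.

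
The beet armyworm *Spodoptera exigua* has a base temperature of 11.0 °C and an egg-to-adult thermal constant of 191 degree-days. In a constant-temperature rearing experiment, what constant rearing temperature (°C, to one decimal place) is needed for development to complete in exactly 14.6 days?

24.1 °C

Required daily accumulation = 191 / 14.6 = 13.082 DD/day.
T = T_base + 13.082 = 11.0 + 13.082 = 24.082 ≈ 24.1 °C.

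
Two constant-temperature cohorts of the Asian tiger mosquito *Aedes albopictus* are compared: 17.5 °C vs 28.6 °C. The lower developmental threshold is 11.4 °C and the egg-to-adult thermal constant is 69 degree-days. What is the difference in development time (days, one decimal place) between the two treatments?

7.3 days

At 17.5 °C: 69 / (17.5 − 11.4) = 69 / 6.1 = 11.311 d.
At 28.6 °C: 69 / (28.6 − 11.4) = 69 / 17.2 = 4.012 d.
Difference = |11.311 − 4.012| = 7.300 ≈ 7.3 days.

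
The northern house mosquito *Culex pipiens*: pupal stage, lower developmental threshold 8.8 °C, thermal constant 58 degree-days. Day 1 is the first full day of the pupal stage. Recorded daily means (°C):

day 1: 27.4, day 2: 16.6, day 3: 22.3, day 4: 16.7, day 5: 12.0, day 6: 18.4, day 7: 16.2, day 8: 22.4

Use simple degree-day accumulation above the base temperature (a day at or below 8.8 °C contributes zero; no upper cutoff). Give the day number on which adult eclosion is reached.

Daily DD above 8.8 °C: 18.6, 7.8, 13.5, 7.9, 3.2, 9.6, 7.4, 13.6.
Cumulative: 18.6, 26.4, 39.9, 47.8, 51.0, 60.6, 68.0, 81.6.
The total first reaches 58 DD on day 6.

day 6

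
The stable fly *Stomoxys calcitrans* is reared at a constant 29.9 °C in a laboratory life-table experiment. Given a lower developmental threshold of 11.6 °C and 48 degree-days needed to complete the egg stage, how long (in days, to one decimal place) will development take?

2.6 days

Daily accumulation = 29.9 − 11.6 = 18.3 DD/day.
Duration = 48 / 18.3 = 2.623 ≈ 2.6 days.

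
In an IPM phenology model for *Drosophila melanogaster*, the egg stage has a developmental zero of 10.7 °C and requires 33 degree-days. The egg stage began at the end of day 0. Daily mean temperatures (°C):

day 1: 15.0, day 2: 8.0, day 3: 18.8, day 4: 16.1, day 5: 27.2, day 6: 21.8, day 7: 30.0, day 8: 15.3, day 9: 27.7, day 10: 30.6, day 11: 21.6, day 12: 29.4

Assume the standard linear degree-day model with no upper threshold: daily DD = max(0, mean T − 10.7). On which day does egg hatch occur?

day 5

Daily DD above 10.7 °C: 4.3, 0.0, 8.1, 5.4, 16.5, 11.1, 19.3, 4.6, 17.0, 19.9, 10.9, 18.7.
Cumulative: 4.3, 4.3, 12.4, 17.8, 34.3, 45.4, 64.7, 69.3, 86.3, 106.2, 117.1, 135.8.
The total first reaches 33 DD on day 5.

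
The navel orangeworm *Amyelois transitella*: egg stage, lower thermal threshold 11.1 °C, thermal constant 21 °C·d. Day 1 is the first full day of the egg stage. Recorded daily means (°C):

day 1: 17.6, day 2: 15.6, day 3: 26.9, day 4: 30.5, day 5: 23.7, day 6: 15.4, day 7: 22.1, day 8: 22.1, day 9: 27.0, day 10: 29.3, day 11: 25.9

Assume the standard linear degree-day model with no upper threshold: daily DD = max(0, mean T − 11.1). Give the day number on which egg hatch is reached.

Daily DD above 11.1 °C: 6.5, 4.5, 15.8, 19.4, 12.6, 4.3, 11.0, 11.0, 15.9, 18.2, 14.8.
Cumulative: 6.5, 11.0, 26.8, 46.2, 58.8, 63.1, 74.1, 85.1, 101.0, 119.2, 134.0.
The total first reaches 21 DD on day 3.

day 3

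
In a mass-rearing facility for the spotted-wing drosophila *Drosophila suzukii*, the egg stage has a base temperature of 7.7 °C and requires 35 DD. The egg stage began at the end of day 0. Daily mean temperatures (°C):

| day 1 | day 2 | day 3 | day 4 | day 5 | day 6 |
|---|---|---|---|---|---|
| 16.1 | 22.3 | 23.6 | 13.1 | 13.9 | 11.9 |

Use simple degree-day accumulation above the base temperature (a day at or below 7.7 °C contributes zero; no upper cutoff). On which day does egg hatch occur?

day 3

Daily DD above 7.7 °C: 8.4, 14.6, 15.9, 5.4, 6.2, 4.2.
Cumulative: 8.4, 23.0, 38.9, 44.3, 50.5, 54.7.
The total first reaches 35 DD on day 3.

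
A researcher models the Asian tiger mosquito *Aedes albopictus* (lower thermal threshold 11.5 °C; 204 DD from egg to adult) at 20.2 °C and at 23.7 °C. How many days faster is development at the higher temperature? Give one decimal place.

6.7 days

At 20.2 °C: 204 / (20.2 − 11.5) = 204 / 8.7 = 23.448 d.
At 23.7 °C: 204 / (23.7 − 11.5) = 204 / 12.2 = 16.721 d.
Difference = |23.448 − 16.721| = 6.727 ≈ 6.7 days.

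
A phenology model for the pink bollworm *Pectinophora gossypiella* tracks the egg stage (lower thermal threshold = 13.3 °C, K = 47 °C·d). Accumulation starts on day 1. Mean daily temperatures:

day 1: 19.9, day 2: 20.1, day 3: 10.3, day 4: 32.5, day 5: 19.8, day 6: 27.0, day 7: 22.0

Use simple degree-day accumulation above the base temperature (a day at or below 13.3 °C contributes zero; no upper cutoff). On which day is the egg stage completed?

Daily DD above 13.3 °C: 6.6, 6.8, 0.0, 19.2, 6.5, 13.7, 8.7.
Cumulative: 6.6, 13.4, 13.4, 32.6, 39.1, 52.8, 61.5.
The total first reaches 47 DD on day 6.

day 6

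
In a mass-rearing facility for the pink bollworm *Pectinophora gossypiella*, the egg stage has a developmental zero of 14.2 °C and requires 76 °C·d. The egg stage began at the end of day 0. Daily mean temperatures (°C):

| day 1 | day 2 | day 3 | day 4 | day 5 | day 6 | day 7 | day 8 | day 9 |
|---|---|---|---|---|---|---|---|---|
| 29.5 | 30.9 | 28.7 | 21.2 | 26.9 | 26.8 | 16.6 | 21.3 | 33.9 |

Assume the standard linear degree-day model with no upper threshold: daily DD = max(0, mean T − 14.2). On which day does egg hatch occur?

Daily DD above 14.2 °C: 15.3, 16.7, 14.5, 7.0, 12.7, 12.6, 2.4, 7.1, 19.7.
Cumulative: 15.3, 32.0, 46.5, 53.5, 66.2, 78.8, 81.2, 88.3, 108.0.
The total first reaches 76 DD on day 6.

day 6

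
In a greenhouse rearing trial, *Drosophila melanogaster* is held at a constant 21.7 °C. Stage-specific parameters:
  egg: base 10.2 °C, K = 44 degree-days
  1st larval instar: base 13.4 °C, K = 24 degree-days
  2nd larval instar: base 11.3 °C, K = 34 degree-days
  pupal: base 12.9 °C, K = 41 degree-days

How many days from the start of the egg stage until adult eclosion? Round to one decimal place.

14.6 days

egg: 44 / (21.7 − 10.2) = 44 / 11.5 = 3.826 d.
1st larval instar: 24 / (21.7 − 13.4) = 24 / 8.3 = 2.892 d.
2nd larval instar: 34 / (21.7 − 11.3) = 34 / 10.4 = 3.269 d.
pupal: 41 / (21.7 − 12.9) = 41 / 8.8 = 4.659 d.
Sum = 14.646 ≈ 14.6 days.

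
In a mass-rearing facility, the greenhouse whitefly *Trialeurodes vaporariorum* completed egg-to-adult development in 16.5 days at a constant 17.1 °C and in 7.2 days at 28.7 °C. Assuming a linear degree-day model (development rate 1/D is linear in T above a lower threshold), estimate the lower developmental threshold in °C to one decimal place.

8.1 °C

Equal thermal constants: D₁(T₁ − T_b) = D₂(T₂ − T_b).
16.5·(17.1 − T_b) = 7.2·(28.7 − T_b)
T_b = (16.5·17.1 − 7.2·28.7) / (16.5 − 7.2) = 75.51 / 9.3 = 8.119 °C ≈ 8.1 °C.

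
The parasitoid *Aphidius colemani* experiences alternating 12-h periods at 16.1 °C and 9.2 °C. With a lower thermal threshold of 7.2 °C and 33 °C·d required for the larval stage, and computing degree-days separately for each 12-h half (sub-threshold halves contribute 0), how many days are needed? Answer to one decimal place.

Day half: max(0, 16.1 − 7.2) × 0.5 = 8.9 × 0.5 = 4.45 DD.
Night half: max(0, 9.2 − 7.2) × 0.5 = 2.0 × 0.5 = 1.00 DD.
Per 24 h: 5.45 DD/day.
Duration = 33 / 5.45 = 6.055 ≈ 6.1 days.

6.1 days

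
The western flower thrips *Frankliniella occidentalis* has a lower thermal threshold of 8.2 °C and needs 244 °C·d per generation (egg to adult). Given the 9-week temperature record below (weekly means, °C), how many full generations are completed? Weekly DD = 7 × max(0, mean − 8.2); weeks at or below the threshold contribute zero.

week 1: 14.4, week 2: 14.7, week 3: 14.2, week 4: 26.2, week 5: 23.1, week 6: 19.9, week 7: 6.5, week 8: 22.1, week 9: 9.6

2 generations

Weekly DD (7 × max(0, T̄ − 8.2)): 43.4, 45.5, 42.0, 126.0, 104.3, 81.9, 0.0, 97.3, 9.8.
Season total = 550.2 DD.
Complete generations = ⌊550.2 / 244⌋ = 2.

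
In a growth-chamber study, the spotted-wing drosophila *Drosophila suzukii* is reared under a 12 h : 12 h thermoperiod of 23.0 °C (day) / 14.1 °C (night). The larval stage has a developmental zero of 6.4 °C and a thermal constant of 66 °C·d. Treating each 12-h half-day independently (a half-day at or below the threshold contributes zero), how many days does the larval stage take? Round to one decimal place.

5.4 days

Day half: max(0, 23.0 − 6.4) × 0.5 = 16.6 × 0.5 = 8.30 DD.
Night half: max(0, 14.1 − 6.4) × 0.5 = 7.7 × 0.5 = 3.85 DD.
Per 24 h: 12.15 DD/day.
Duration = 66 / 12.15 = 5.432 ≈ 5.4 days.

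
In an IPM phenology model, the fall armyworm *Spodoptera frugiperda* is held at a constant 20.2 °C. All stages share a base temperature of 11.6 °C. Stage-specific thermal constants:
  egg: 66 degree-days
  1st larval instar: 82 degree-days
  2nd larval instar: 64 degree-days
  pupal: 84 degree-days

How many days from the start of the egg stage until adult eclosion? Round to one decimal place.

Daily accumulation at 20.2 °C = 20.2 − 11.6 = 8.6 DD/day.
Total K = 66 + 82 + 64 + 84 = 296 DD.
Total duration = 296 / 8.6 = 34.419 ≈ 34.4 days.

34.4 days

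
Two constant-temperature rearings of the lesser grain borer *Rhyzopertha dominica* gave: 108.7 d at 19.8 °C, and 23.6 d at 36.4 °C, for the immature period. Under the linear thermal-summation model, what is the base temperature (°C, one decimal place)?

Under the model K = D·(T − T_b), so D₁·(T₁ − T_b) = D₂·(T₂ − T_b).
108.7·(19.8 − T_b) = 23.6·(36.4 − T_b)
T_b = (108.7·19.8 − 23.6·36.4) / (108.7 − 23.6) = 1293.22 / 85.1 = 15.196 °C ≈ 15.2 °C.

15.2 °C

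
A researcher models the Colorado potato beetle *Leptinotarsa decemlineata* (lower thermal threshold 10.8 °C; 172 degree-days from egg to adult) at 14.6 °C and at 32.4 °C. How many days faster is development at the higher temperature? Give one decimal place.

37.3 days

At 14.6 °C: 172 / (14.6 − 10.8) = 172 / 3.8 = 45.263 d.
At 32.4 °C: 172 / (32.4 − 10.8) = 172 / 21.6 = 7.963 d.
Difference = |45.263 − 7.963| = 37.300 ≈ 37.3 days.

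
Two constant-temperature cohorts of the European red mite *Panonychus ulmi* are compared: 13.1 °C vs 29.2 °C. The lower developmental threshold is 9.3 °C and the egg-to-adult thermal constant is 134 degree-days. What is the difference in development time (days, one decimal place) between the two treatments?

At 13.1 °C: 134 / (13.1 − 9.3) = 134 / 3.8 = 35.263 d.
At 29.2 °C: 134 / (29.2 − 9.3) = 134 / 19.9 = 6.734 d.
Difference = |35.263 − 6.734| = 28.529 ≈ 28.5 days.

28.5 days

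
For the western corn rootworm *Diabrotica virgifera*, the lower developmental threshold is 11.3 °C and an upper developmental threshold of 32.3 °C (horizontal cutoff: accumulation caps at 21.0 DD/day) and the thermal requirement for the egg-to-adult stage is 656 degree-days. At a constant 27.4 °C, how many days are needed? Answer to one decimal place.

Daily accumulation = 27.4 − 11.3 = 16.1 DD/day.
Duration = 656 / 16.1 = 40.745 ≈ 40.7 days.

40.7 days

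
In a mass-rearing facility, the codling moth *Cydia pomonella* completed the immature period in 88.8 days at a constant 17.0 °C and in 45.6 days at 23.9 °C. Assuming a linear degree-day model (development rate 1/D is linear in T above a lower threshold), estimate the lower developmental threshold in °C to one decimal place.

Linear rate model ⇒ the product D·(T − T_b) is constant across temperatures.
88.8·(17.0 − T_b) = 45.6·(23.9 − T_b)
T_b = (88.8·17.0 − 45.6·23.9) / (88.8 − 45.6) = 419.76 / 43.2 = 9.717 °C ≈ 9.7 °C.

9.7 °C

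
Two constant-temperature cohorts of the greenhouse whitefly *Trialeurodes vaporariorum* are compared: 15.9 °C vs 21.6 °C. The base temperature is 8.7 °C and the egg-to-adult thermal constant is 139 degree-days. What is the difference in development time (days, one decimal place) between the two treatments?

At 15.9 °C: 139 / (15.9 − 8.7) = 139 / 7.2 = 19.306 d.
At 21.6 °C: 139 / (21.6 − 8.7) = 139 / 12.9 = 10.775 d.
Difference = |19.306 − 10.775| = 8.530 ≈ 8.5 days.

8.5 days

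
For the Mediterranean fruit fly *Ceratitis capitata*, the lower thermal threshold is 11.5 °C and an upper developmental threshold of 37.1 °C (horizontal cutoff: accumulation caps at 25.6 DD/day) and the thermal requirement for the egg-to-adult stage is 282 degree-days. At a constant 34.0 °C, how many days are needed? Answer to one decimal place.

Daily accumulation = 34.0 − 11.5 = 22.5 DD/day.
Duration = 282 / 22.5 = 12.533 ≈ 12.5 days.

12.5 days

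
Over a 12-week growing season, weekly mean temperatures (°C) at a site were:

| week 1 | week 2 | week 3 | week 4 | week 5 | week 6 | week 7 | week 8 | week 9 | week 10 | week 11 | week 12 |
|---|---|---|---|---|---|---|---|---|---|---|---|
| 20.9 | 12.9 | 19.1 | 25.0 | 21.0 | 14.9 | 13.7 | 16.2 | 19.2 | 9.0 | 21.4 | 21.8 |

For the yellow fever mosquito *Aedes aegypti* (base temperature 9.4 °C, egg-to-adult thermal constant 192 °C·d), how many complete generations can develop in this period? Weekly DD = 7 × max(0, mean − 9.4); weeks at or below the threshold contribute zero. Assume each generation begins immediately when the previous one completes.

3 generations

Weekly DD (7 × max(0, T̄ − 9.4)): 80.5, 24.5, 67.9, 109.2, 81.2, 38.5, 30.1, 47.6, 68.6, 0.0, 84.0, 86.8.
Season total = 718.9 DD.
Complete generations = ⌊718.9 / 192⌋ = 3.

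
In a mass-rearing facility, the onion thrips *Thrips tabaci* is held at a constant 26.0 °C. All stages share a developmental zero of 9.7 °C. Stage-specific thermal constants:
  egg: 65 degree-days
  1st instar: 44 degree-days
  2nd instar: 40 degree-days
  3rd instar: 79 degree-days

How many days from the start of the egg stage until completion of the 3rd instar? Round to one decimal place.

Daily accumulation at 26.0 °C = 26.0 − 9.7 = 16.3 DD/day.
Total K = 65 + 44 + 40 + 79 = 228 DD.
Total duration = 228 / 16.3 = 13.988 ≈ 14.0 days.

14.0 days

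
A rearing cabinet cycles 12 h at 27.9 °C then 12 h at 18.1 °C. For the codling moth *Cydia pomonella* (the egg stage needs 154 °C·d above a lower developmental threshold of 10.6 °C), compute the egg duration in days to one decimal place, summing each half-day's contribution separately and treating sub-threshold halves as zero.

12.4 days

Day half: max(0, 27.9 − 10.6) × 0.5 = 17.3 × 0.5 = 8.65 DD.
Night half: max(0, 18.1 − 10.6) × 0.5 = 7.5 × 0.5 = 3.75 DD.
Per 24 h: 12.40 DD/day.
Duration = 154 / 12.40 = 12.419 ≈ 12.4 days.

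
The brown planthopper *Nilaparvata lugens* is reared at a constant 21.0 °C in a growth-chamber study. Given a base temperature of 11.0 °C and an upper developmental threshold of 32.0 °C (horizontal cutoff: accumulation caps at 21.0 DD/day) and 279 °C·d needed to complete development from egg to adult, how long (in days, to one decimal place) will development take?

Daily accumulation = 21.0 − 11.0 = 10.0 DD/day.
Duration = 279 / 10.0 = 27.900 ≈ 27.9 days.

27.9 days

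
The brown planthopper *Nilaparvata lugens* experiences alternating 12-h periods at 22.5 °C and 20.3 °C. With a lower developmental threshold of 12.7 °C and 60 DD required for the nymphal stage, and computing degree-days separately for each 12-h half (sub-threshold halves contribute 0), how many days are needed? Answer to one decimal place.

6.9 days

Day half: max(0, 22.5 − 12.7) × 0.5 = 9.8 × 0.5 = 4.90 DD.
Night half: max(0, 20.3 − 12.7) × 0.5 = 7.6 × 0.5 = 3.80 DD.
Per 24 h: 8.70 DD/day.
Duration = 60 / 8.70 = 6.897 ≈ 6.9 days.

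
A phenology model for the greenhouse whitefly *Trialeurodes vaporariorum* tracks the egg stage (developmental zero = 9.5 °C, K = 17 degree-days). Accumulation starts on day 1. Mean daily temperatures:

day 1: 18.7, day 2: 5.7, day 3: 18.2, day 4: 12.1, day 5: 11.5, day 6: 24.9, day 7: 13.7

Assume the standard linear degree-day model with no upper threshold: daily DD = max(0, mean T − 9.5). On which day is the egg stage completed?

Daily DD above 9.5 °C: 9.2, 0.0, 8.7, 2.6, 2.0, 15.4, 4.2.
Cumulative: 9.2, 9.2, 17.9, 20.5, 22.5, 37.9, 42.1.
The total first reaches 17 DD on day 3.

day 3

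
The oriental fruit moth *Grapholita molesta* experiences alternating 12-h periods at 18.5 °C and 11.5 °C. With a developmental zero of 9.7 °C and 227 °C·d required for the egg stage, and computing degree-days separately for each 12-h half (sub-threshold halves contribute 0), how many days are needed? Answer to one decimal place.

42.8 days

Day half: max(0, 18.5 − 9.7) × 0.5 = 8.8 × 0.5 = 4.40 DD.
Night half: max(0, 11.5 − 9.7) × 0.5 = 1.8 × 0.5 = 0.90 DD.
Per 24 h: 5.30 DD/day.
Duration = 227 / 5.30 = 42.830 ≈ 42.8 days.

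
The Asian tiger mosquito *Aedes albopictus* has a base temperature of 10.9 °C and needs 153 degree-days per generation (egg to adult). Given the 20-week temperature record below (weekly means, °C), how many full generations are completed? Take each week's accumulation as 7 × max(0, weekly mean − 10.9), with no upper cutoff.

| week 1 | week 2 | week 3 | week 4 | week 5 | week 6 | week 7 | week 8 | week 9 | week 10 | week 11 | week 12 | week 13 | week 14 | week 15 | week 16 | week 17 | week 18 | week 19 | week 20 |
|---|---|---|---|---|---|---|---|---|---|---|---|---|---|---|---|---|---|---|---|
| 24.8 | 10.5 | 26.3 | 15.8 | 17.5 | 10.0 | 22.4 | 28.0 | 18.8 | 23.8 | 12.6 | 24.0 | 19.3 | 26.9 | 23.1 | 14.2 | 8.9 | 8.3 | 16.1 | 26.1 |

7 generations

Weekly DD (7 × max(0, T̄ − 10.9)): 97.3, 0.0, 107.8, 34.3, 46.2, 0.0, 80.5, 119.7, 55.3, 90.3, 11.9, 91.7, 58.8, 112.0, 85.4, 23.1, 0.0, 0.0, 36.4, 106.4.
Season total = 1157.1 DD.
Complete generations = ⌊1157.1 / 153⌋ = 7.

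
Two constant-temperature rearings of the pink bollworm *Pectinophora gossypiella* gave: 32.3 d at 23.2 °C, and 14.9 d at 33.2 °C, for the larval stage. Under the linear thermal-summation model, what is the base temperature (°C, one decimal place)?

Linear rate model ⇒ the product D·(T − T_b) is constant across temperatures.
32.3·(23.2 − T_b) = 14.9·(33.2 − T_b)
T_b = (32.3·23.2 − 14.9·33.2) / (32.3 − 14.9) = 254.68 / 17.4 = 14.637 °C ≈ 14.6 °C.

14.6 °C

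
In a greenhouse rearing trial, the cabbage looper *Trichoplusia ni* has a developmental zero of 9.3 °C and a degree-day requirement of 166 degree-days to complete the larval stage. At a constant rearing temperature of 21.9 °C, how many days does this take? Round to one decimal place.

13.2 days

Daily accumulation = 21.9 − 9.3 = 12.6 DD/day.
Duration = 166 / 12.6 = 13.175 ≈ 13.2 days.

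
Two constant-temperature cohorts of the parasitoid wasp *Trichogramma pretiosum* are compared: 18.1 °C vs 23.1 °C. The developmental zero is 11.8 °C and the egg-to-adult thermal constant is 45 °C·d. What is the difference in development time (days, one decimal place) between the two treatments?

At 18.1 °C: 45 / (18.1 − 11.8) = 45 / 6.3 = 7.143 d.
At 23.1 °C: 45 / (23.1 − 11.8) = 45 / 11.3 = 3.982 d.
Difference = |7.143 − 3.982| = 3.161 ≈ 3.2 days.

3.2 days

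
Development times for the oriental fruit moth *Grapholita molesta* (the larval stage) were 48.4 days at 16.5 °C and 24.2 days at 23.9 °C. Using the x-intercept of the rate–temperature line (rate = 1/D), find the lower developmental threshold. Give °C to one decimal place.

9.1 °C

Equal thermal constants: D₁(T₁ − T_b) = D₂(T₂ − T_b).
48.4·(16.5 − T_b) = 24.2·(23.9 − T_b)
T_b = (48.4·16.5 − 24.2·23.9) / (48.4 − 24.2) = 220.22 / 24.2 = 9.100 °C ≈ 9.1 °C.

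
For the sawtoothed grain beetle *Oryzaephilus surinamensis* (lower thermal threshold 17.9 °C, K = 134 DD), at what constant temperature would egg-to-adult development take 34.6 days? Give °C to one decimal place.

Required daily accumulation = 134 / 34.6 = 3.873 DD/day.
T = T_base + 3.873 = 17.9 + 3.873 = 21.773 ≈ 21.8 °C.

21.8 °C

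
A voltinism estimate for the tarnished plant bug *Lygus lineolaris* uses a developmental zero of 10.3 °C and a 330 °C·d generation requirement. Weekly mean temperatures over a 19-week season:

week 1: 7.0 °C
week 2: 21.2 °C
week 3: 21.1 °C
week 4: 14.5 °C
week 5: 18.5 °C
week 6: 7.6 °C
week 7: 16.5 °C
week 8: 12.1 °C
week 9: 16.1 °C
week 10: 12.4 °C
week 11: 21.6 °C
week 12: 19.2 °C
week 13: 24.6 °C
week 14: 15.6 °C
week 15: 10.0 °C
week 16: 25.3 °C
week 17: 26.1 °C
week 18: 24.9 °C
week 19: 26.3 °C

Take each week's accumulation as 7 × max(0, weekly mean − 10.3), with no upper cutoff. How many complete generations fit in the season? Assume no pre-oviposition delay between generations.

Weekly DD (7 × max(0, T̄ − 10.3)): 0.0, 76.3, 75.6, 29.4, 57.4, 0.0, 43.4, 12.6, 40.6, 14.7, 79.1, 62.3, 100.1, 37.1, 0.0, 105.0, 110.6, 102.2, 112.0.
Season total = 1058.4 DD.
Complete generations = ⌊1058.4 / 330⌋ = 3.

3 generations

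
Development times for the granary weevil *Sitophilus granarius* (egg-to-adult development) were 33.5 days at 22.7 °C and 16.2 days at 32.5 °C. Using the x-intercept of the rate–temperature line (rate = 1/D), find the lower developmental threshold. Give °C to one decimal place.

Linear rate model ⇒ the product D·(T − T_b) is constant across temperatures.
33.5·(22.7 − T_b) = 16.2·(32.5 − T_b)
T_b = (33.5·22.7 − 16.2·32.5) / (33.5 − 16.2) = 233.95 / 17.3 = 13.523 °C ≈ 13.5 °C.

13.5 °C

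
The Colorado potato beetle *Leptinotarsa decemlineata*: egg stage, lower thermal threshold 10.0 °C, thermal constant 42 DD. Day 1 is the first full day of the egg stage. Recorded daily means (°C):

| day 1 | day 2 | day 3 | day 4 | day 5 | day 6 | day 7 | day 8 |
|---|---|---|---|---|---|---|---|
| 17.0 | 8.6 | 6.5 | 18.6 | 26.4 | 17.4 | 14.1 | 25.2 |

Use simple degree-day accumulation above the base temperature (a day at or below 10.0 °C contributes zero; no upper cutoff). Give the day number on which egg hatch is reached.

Daily DD above 10.0 °C: 7.0, 0.0, 0.0, 8.6, 16.4, 7.4, 4.1, 15.2.
Cumulative: 7.0, 7.0, 7.0, 15.6, 32.0, 39.4, 43.5, 58.7.
The total first reaches 42 DD on day 7.

day 7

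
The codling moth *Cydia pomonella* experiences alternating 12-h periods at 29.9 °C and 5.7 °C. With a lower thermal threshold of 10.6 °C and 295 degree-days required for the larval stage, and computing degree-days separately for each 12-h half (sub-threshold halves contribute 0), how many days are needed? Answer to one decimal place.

Day half: max(0, 29.9 − 10.6) × 0.5 = 19.3 × 0.5 = 9.65 DD.
Night half: max(0, 5.7 − 10.6) × 0.5 = 0.0 × 0.5 = 0.00 DD.
Per 24 h: 9.65 DD/day.
Duration = 295 / 9.65 = 30.570 ≈ 30.6 days.

30.6 days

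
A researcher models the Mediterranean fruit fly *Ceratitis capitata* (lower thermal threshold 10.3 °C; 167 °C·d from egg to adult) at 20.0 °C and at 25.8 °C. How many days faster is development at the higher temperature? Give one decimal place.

At 20.0 °C: 167 / (20.0 − 10.3) = 167 / 9.7 = 17.216 d.
At 25.8 °C: 167 / (25.8 − 10.3) = 167 / 15.5 = 10.774 d.
Difference = |17.216 − 10.774| = 6.442 ≈ 6.4 days.

6.4 days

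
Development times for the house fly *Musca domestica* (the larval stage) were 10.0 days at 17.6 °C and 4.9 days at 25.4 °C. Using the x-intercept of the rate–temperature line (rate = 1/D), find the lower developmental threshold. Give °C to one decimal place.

10.1 °C

Under the model K = D·(T − T_b), so D₁·(T₁ − T_b) = D₂·(T₂ − T_b).
10.0·(17.6 − T_b) = 4.9·(25.4 − T_b)
T_b = (10.0·17.6 − 4.9·25.4) / (10.0 − 4.9) = 51.54 / 5.1 = 10.106 °C ≈ 10.1 °C.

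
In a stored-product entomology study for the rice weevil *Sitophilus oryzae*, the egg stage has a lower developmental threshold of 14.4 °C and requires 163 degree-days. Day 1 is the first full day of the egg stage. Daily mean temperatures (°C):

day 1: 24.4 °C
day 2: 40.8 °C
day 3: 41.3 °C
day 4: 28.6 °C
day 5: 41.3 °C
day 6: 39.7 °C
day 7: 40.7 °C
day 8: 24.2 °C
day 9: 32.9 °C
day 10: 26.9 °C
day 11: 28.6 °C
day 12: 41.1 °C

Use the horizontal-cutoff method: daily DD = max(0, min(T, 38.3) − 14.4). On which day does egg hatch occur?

Daily DD above 14.4 °C (capped at 23.9): 10.0, 23.9, 23.9, 14.2, 23.9, 23.9, 23.9, 9.8, 18.5, 12.5, 14.2, 23.9.
Cumulative: 10.0, 33.9, 57.8, 72.0, 95.9, 119.8, 143.7, 153.5, 172.0, 184.5, 198.7, 222.6.
The total first reaches 163 DD on day 9.

day 9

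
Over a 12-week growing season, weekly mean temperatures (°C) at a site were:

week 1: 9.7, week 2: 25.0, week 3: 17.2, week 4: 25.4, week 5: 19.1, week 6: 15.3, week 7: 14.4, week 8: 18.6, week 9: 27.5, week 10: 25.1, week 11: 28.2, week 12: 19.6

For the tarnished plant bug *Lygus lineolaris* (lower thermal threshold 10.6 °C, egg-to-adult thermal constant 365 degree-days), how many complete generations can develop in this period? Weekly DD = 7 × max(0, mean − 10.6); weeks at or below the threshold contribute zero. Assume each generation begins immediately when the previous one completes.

Weekly DD (7 × max(0, T̄ − 10.6)): 0.0, 100.8, 46.2, 103.6, 59.5, 32.9, 26.6, 56.0, 118.3, 101.5, 123.2, 63.0.
Season total = 831.6 DD.
Complete generations = ⌊831.6 / 365⌋ = 2.

2 generations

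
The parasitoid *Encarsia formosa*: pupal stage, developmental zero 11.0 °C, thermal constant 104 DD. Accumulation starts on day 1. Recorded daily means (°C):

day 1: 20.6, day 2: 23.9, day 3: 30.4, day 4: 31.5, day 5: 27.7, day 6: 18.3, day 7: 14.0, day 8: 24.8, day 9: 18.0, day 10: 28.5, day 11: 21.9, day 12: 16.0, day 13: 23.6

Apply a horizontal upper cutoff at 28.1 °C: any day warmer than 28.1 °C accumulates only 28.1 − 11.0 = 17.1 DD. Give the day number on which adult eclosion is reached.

Daily DD above 11.0 °C (capped at 17.1): 9.6, 12.9, 17.1, 17.1, 16.7, 7.3, 3.0, 13.8, 7.0, 17.1, 10.9, 5.0, 12.6.
Cumulative: 9.6, 22.5, 39.6, 56.7, 73.4, 80.7, 83.7, 97.5, 104.5, 121.6, 132.5, 137.5, 150.1.
The total first reaches 104 DD on day 9.

day 9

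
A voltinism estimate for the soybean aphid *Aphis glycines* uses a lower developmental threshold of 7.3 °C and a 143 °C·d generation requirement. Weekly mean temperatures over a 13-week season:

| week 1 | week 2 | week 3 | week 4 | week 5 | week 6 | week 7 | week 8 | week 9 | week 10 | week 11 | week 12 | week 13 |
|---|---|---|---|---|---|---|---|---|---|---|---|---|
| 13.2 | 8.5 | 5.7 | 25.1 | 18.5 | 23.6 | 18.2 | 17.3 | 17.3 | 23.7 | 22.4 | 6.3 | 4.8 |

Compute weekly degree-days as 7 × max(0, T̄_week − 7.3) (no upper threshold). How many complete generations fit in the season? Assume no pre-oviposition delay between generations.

Weekly DD (7 × max(0, T̄ − 7.3)): 41.3, 8.4, 0.0, 124.6, 78.4, 114.1, 76.3, 70.0, 70.0, 114.8, 105.7, 0.0, 0.0.
Season total = 803.6 DD.
Complete generations = ⌊803.6 / 143⌋ = 5.

5 generations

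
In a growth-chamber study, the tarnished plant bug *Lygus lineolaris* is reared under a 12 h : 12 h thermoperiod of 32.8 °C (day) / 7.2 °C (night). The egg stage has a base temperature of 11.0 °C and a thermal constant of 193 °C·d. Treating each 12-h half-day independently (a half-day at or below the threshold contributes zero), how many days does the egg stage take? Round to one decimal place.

17.7 days

Day half: max(0, 32.8 − 11.0) × 0.5 = 21.8 × 0.5 = 10.90 DD.
Night half: max(0, 7.2 − 11.0) × 0.5 = 0.0 × 0.5 = 0.00 DD.
Per 24 h: 10.90 DD/day.
Duration = 193 / 10.90 = 17.706 ≈ 17.7 days.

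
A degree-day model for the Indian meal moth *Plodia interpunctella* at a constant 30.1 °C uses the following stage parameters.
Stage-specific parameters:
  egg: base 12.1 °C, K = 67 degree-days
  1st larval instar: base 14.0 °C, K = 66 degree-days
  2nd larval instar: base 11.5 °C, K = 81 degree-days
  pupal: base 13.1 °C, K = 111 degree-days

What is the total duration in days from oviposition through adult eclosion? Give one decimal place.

egg: 67 / (30.1 − 12.1) = 67 / 18.0 = 3.722 d.
1st larval instar: 66 / (30.1 − 14.0) = 66 / 16.1 = 4.099 d.
2nd larval instar: 81 / (30.1 − 11.5) = 81 / 18.6 = 4.355 d.
pupal: 111 / (30.1 − 13.1) = 111 / 17.0 = 6.529 d.
Sum = 18.706 ≈ 18.7 days.

18.7 days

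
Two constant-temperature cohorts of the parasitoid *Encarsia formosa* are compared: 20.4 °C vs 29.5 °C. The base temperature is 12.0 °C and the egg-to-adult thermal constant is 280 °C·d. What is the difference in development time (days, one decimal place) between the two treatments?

At 20.4 °C: 280 / (20.4 − 12.0) = 280 / 8.4 = 33.333 d.
At 29.5 °C: 280 / (29.5 − 12.0) = 280 / 17.5 = 16.000 d.
Difference = |33.333 − 16.000| = 17.333 ≈ 17.3 days.

17.3 days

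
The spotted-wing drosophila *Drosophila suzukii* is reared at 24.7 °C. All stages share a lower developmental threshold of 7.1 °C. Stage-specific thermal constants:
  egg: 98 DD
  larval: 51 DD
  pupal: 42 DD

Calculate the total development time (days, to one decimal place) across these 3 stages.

Daily accumulation at 24.7 °C = 24.7 − 7.1 = 17.6 DD/day.
Total K = 98 + 51 + 42 = 191 DD.
Total duration = 191 / 17.6 = 10.852 ≈ 10.9 days.

10.9 days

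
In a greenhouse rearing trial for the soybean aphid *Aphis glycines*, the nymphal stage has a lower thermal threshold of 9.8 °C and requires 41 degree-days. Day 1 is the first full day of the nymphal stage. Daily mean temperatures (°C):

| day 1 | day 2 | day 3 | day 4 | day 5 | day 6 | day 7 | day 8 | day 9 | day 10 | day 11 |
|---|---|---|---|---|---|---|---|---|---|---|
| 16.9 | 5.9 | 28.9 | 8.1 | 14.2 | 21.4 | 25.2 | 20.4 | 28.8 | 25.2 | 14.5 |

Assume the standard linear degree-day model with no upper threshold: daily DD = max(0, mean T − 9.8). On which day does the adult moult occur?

Daily DD above 9.8 °C: 7.1, 0.0, 19.1, 0.0, 4.4, 11.6, 15.4, 10.6, 19.0, 15.4, 4.7.
Cumulative: 7.1, 7.1, 26.2, 26.2, 30.6, 42.2, 57.6, 68.2, 87.2, 102.6, 107.3.
The total first reaches 41 DD on day 6.

day 6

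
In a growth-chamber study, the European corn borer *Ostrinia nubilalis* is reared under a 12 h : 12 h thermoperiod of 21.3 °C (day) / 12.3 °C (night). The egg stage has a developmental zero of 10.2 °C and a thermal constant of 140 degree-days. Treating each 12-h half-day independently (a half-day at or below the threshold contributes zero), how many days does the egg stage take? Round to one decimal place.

21.2 days

Day half: max(0, 21.3 − 10.2) × 0.5 = 11.1 × 0.5 = 5.55 DD.
Night half: max(0, 12.3 − 10.2) × 0.5 = 2.1 × 0.5 = 1.05 DD.
Per 24 h: 6.60 DD/day.
Duration = 140 / 6.60 = 21.212 ≈ 21.2 days.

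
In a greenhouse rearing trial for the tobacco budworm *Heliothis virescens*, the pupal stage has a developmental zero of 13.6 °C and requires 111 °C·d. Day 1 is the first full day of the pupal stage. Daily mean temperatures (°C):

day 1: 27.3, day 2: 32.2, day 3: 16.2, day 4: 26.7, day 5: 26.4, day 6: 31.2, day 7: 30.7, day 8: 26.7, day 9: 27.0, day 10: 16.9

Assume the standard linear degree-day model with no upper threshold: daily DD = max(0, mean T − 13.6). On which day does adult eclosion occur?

Daily DD above 13.6 °C: 13.7, 18.6, 2.6, 13.1, 12.8, 17.6, 17.1, 13.1, 13.4, 3.3.
Cumulative: 13.7, 32.3, 34.9, 48.0, 60.8, 78.4, 95.5, 108.6, 122.0, 125.3.
The total first reaches 111 DD on day 9.

day 9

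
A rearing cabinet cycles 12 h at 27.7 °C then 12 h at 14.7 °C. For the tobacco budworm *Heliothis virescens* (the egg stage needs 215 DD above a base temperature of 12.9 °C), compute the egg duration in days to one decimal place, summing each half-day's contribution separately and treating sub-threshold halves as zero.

Day half: max(0, 27.7 − 12.9) × 0.5 = 14.8 × 0.5 = 7.40 DD.
Night half: max(0, 14.7 − 12.9) × 0.5 = 1.8 × 0.5 = 0.90 DD.
Per 24 h: 8.30 DD/day.
Duration = 215 / 8.30 = 25.904 ≈ 25.9 days.

25.9 days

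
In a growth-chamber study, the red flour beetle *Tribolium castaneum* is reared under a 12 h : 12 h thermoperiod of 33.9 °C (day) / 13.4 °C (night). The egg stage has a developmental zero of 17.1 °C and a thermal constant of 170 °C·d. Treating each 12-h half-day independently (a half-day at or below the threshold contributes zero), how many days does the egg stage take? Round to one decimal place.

20.2 days

Day half: max(0, 33.9 − 17.1) × 0.5 = 16.8 × 0.5 = 8.40 DD.
Night half: max(0, 13.4 − 17.1) × 0.5 = 0.0 × 0.5 = 0.00 DD.
Per 24 h: 8.40 DD/day.
Duration = 170 / 8.40 = 20.238 ≈ 20.2 days.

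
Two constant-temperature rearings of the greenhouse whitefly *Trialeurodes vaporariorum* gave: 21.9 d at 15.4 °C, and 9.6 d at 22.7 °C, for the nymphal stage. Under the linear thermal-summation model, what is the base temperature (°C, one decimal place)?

9.7 °C

Linear rate model ⇒ the product D·(T − T_b) is constant across temperatures.
21.9·(15.4 − T_b) = 9.6·(22.7 − T_b)
T_b = (21.9·15.4 − 9.6·22.7) / (21.9 − 9.6) = 119.34 / 12.3 = 9.702 °C ≈ 9.7 °C.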